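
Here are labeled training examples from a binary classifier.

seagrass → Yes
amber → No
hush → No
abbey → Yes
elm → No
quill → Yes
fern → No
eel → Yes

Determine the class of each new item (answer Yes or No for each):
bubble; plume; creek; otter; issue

Yes, No, Yes, Yes, Yes

The distinguishing property — has a double letter — holds for all the 'Yes' cases and none of the 'No' cases.
bubble — 'bb' doubled, hence Yes.
plume — no doubled letter, hence No.
creek — 'ee' doubled, hence Yes.
otter — 'tt' doubled, hence Yes.
issue — 'ss' doubled, hence Yes.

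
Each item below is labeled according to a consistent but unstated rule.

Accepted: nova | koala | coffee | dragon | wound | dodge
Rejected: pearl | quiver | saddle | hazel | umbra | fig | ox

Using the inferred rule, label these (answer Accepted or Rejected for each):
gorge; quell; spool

Accepted, Rejected, Accepted

All 'Accepted' examples share one property — length ≥ 3 AND contains 'o' — and every 'Rejected' example lacks it.
Accepted: gorge, since length 5, has 'o'.
Rejected: quell, since length 5, no 'o'.
Accepted: spool, since length 5, has 'o'.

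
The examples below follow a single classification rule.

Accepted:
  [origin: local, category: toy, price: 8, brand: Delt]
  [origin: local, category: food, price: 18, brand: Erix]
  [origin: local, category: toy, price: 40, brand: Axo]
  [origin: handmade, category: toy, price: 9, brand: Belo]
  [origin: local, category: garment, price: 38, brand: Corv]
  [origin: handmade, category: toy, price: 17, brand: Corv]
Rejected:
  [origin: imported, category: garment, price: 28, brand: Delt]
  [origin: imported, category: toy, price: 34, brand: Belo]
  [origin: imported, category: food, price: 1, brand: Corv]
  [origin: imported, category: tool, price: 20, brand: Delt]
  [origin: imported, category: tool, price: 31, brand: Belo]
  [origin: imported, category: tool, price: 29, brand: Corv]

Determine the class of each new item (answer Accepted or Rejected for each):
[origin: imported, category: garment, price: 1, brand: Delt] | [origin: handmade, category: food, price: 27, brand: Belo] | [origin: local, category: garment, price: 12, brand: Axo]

Rule: origin is not imported. This holds for each 'Accepted' example and fails for each 'Rejected' one.

Rejected, Accepted, Accepted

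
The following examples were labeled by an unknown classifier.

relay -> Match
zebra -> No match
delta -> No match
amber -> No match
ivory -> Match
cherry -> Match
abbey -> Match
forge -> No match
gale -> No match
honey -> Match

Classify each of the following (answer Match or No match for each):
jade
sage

'Match' ⟺ contains 'y'.

No match, No match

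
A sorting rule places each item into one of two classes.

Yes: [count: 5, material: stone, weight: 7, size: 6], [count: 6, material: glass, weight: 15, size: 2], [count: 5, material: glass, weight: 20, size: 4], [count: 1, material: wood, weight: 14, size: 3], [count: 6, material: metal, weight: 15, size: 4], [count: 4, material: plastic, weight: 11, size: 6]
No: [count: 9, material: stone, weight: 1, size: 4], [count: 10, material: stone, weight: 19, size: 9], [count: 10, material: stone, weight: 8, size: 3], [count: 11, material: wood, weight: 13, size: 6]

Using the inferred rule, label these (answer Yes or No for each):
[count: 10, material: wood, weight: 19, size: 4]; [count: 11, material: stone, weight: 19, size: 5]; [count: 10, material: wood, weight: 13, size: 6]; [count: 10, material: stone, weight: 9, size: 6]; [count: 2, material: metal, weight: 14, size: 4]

No, No, No, No, Yes

A rule that fits every label: count ≤ 6 — true of each 'Yes' example, false of each 'No' one.
[count: 10, material: wood, weight: 19, size: 4]: No (count = 10). [count: 11, material: stone, weight: 19, size: 5]: No (count = 11). [count: 10, material: wood, weight: 13, size: 6]: No (count = 10). [count: 10, material: stone, weight: 9, size: 6]: No (count = 10). [count: 2, material: metal, weight: 14, size: 4]: Yes (count = 2).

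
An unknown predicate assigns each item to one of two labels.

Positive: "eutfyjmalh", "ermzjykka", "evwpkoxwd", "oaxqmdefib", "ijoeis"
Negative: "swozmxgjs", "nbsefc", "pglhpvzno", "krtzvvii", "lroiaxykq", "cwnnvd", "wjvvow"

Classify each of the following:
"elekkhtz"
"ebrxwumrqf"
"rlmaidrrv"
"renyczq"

Positive, Positive, Negative, Negative

Rule: starts with a vowel. This holds for each 'Positive' example and fails for each 'Negative' one.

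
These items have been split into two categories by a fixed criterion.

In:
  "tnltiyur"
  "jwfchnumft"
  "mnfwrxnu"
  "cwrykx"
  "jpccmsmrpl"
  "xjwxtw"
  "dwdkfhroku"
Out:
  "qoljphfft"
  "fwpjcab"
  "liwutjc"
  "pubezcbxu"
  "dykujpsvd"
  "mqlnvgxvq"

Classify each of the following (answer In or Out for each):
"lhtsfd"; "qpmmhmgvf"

In, Out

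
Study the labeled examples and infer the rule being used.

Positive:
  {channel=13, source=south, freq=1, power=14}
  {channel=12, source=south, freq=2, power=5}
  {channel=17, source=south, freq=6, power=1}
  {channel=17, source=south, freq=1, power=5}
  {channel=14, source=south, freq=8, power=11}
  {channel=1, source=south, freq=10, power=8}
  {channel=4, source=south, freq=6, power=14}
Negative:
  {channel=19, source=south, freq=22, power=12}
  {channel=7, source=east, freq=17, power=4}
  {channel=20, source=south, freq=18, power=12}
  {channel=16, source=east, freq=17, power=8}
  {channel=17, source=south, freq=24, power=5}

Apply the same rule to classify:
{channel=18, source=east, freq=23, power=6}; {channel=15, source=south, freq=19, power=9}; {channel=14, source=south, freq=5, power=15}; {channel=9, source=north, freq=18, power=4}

Every 'Positive' example satisfies: freq ≤ 10. None of the 'Negative' examples do.
Negative: {channel=18, source=east, freq=23, power=6}, since freq = 23. Negative: {channel=15, source=south, freq=19, power=9}, since freq = 19. Positive: {channel=14, source=south, freq=5, power=15}, since freq = 5. Negative: {channel=9, source=north, freq=18, power=4}, since freq = 18.

Negative, Negative, Positive, Negative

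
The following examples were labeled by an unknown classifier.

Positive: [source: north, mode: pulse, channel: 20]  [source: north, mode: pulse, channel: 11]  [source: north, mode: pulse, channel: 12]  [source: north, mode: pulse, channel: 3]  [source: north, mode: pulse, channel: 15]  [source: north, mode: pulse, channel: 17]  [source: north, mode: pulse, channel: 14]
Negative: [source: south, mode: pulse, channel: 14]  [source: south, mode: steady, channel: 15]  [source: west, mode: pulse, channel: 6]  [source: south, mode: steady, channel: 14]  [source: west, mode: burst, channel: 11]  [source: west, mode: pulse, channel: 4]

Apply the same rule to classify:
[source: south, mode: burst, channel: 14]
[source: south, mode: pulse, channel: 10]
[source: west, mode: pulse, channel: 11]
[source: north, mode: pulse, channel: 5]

The common property of the 'Positive' items is: source is north. No 'Negative' item has it.
[source: south, mode: burst, channel: 14]: source is south — lacks this property, so Negative. [source: south, mode: pulse, channel: 10]: source is south — lacks this property, so Negative. [source: west, mode: pulse, channel: 11]: source is west — lacks this property, so Negative. [source: north, mode: pulse, channel: 5]: source is north — passes, so Positive.

Negative, Negative, Negative, Positive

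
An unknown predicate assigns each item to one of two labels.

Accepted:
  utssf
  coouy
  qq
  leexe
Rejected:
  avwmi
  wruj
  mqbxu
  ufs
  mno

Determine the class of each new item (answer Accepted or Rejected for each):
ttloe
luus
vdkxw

Accepted, Accepted, Rejected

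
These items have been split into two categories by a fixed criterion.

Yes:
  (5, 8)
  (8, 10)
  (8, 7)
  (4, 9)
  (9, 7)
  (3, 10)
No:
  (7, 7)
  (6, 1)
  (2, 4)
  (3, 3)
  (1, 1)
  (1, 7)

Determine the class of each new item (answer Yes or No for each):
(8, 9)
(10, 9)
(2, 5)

Yes, Yes, No

The classifier is using: max ≥ 8.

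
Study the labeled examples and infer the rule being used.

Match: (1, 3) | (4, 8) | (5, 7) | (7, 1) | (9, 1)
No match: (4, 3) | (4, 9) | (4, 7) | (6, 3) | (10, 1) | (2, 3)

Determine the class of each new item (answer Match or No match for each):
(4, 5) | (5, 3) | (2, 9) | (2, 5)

No match, Match, No match, No match

The pattern is that an item is 'Match' exactly when: sum is even.
(4, 5): 4+5 = 9, fails this test → No match.
(5, 3): 5+3 = 8, satisfies this → Match.
(2, 9): 2+9 = 11, fails this test → No match.
(2, 5): 2+5 = 7, fails this test → No match.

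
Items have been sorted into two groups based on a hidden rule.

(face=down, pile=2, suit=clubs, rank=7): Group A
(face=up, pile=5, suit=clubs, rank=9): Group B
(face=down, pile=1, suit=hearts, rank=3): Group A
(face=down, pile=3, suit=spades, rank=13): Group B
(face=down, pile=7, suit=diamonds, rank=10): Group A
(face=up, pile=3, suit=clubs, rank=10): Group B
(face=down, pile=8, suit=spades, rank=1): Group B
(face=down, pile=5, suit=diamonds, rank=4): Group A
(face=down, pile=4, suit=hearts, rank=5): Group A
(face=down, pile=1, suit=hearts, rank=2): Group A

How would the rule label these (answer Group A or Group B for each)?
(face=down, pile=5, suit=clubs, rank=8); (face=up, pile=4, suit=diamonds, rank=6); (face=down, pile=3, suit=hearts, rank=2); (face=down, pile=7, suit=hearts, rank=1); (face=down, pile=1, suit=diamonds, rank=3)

Rule: face is down AND suit is not spades. This holds for each 'Group A' example and fails for each 'Group B' one.
(face=down, pile=5, suit=clubs, rank=8): face is down, suit is clubs — fits, so Group A. (face=up, pile=4, suit=diamonds, rank=6): face is up, suit is diamonds — doesn't qualify, so Group B. (face=down, pile=3, suit=hearts, rank=2): face is down, suit is hearts — fits, so Group A. (face=down, pile=7, suit=hearts, rank=1): face is down, suit is hearts — fits, so Group A. (face=down, pile=1, suit=diamonds, rank=3): face is down, suit is diamonds — fits, so Group A.

Group A, Group B, Group A, Group A, Group A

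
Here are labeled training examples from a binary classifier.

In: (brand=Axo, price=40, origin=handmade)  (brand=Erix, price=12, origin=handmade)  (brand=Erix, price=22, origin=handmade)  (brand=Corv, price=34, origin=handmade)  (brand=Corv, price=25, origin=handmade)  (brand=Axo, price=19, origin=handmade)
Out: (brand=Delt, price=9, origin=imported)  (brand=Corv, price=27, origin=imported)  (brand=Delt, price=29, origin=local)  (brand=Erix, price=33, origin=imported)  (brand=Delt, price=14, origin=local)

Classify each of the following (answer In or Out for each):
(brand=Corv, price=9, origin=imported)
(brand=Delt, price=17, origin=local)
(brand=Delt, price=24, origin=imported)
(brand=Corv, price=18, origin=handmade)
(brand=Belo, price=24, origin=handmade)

The pattern is that an item is 'In' exactly when: origin is handmade.
(brand=Corv, price=9, origin=imported): origin is imported — lacks this property, so Out.
(brand=Delt, price=17, origin=local): origin is local — lacks this property, so Out.
(brand=Delt, price=24, origin=imported): origin is imported — lacks this property, so Out.
(brand=Corv, price=18, origin=handmade): origin is handmade — fits, so In.
(brand=Belo, price=24, origin=handmade): origin is handmade — fits, so In.

Out, Out, Out, In, In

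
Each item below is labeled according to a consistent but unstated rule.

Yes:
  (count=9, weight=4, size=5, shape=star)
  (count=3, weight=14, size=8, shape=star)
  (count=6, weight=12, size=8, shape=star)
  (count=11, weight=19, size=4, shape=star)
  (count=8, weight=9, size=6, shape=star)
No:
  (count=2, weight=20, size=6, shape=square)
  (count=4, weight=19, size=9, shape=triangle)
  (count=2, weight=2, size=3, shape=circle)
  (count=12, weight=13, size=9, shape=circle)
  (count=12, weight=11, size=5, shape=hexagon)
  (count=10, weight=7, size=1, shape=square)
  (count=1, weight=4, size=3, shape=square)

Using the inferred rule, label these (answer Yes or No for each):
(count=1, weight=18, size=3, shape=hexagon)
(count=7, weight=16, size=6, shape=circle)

The classifier is using: shape is star.

No, No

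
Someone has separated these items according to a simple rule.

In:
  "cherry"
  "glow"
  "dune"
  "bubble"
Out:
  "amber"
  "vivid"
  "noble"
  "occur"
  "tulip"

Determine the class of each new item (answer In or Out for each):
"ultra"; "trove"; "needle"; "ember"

Out, Out, In, Out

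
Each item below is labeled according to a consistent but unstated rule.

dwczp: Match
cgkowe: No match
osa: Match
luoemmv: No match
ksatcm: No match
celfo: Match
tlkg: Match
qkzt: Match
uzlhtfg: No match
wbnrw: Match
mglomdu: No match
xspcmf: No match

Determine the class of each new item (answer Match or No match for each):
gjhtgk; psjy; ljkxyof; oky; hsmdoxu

The classifier is using: length ≤ 5.
No match: gjhtgk, since length 6.
Match: psjy, since length 4.
No match: ljkxyof, since length 7.
Match: oky, since length 3.
No match: hsmdoxu, since length 7.

No match, Match, No match, Match, No match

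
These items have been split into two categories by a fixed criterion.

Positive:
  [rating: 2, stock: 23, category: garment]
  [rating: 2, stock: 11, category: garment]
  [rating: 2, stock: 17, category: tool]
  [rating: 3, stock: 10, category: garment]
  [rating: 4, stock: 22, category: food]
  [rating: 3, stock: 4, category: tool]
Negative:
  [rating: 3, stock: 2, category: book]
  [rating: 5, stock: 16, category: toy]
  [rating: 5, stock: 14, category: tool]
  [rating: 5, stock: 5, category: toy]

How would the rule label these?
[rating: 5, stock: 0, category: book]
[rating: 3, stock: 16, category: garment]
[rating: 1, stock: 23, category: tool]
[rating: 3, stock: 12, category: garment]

Negative, Positive, Positive, Positive

The pattern is that an item is 'Positive' exactly when: stock ≥ 4 AND rating ≤ 4.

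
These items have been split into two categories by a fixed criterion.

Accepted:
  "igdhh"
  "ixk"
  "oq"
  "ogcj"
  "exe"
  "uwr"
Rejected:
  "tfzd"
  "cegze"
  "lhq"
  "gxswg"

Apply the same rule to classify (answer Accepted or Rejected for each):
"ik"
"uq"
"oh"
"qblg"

One predicate separates the groups cleanly: starts with a vowel.
"ik": starts with 'i' — meets the rule, so Accepted.
"uq": starts with 'u' — meets the rule, so Accepted.
"oh": starts with 'o' — meets the rule, so Accepted.
"qblg": starts with 'q' — does not pass, so Rejected.

Accepted, Accepted, Accepted, Rejected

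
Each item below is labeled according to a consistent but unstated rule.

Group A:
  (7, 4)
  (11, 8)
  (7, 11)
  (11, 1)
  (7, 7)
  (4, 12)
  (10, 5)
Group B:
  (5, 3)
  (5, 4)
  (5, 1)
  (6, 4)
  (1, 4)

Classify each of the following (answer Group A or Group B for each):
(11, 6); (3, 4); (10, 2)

Group A, Group B, Group A

All 'Group A' examples share one property — sum ≥ 11 — and every 'Group B' example lacks it.
(11, 6): 11+6 = 17 — checks out, so Group A. (3, 4): 3+4 = 7 — doesn't qualify, so Group B. (10, 2): 10+2 = 12 — checks out, so Group A.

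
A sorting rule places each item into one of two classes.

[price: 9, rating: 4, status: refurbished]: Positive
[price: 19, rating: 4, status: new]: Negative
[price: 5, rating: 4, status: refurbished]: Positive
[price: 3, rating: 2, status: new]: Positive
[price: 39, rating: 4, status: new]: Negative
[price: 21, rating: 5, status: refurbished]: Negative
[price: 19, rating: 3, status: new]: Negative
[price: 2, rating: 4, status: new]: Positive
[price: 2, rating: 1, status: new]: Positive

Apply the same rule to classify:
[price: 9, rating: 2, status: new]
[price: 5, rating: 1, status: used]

Positive, Positive

Rule: price ≤ 9. This holds for each 'Positive' example and fails for each 'Negative' one.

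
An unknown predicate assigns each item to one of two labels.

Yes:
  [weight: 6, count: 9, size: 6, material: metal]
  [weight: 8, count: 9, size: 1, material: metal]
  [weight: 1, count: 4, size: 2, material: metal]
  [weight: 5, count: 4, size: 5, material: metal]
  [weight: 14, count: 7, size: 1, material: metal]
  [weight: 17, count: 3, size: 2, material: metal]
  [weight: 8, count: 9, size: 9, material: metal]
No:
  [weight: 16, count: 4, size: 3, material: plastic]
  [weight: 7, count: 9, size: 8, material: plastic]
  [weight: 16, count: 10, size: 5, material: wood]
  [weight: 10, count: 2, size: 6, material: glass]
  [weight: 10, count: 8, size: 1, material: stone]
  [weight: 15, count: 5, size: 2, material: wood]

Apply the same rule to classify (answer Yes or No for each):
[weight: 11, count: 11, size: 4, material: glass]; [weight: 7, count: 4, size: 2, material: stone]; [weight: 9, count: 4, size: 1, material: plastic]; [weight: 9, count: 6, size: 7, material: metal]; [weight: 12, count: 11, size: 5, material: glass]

The distinguishing property — material is metal — holds for all the 'Yes' cases and none of the 'No' cases.
[weight: 11, count: 11, size: 4, material: glass] → material is glass → No.
[weight: 7, count: 4, size: 2, material: stone] → material is stone → No.
[weight: 9, count: 4, size: 1, material: plastic] → material is plastic → No.
[weight: 9, count: 6, size: 7, material: metal] → material is metal → Yes.
[weight: 12, count: 11, size: 5, material: glass] → material is glass → No.

No, No, No, Yes, No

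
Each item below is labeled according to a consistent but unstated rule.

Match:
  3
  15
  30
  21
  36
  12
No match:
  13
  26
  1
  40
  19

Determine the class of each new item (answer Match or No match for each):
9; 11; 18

All 'Match' examples share one property — multiple of 3 — and every 'No match' example lacks it.
9 → 9 = 3·3 → Match. 11 → 11 = 3·3 + 2 → No match. 18 → 18 = 3·6 → Match.

Match, No match, Match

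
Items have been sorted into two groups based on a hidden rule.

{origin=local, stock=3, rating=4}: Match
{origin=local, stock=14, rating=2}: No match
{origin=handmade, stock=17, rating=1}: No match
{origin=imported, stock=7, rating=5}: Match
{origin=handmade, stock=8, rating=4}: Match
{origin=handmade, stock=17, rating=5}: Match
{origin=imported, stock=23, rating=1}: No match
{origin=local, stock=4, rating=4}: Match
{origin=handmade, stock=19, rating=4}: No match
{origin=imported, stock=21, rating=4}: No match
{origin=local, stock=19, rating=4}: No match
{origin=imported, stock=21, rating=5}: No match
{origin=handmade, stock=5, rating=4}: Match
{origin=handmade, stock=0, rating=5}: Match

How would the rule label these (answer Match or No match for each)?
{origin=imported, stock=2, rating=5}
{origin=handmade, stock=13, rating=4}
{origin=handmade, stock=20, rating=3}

Match, Match, No match

'Match' ⟺ stock ≤ 17 AND rating ≥ 4.
{origin=imported, stock=2, rating=5} → stock = 2, rating = 5 → Match. {origin=handmade, stock=13, rating=4} → stock = 13, rating = 4 → Match. {origin=handmade, stock=20, rating=3} → stock = 20, rating = 3 → No match.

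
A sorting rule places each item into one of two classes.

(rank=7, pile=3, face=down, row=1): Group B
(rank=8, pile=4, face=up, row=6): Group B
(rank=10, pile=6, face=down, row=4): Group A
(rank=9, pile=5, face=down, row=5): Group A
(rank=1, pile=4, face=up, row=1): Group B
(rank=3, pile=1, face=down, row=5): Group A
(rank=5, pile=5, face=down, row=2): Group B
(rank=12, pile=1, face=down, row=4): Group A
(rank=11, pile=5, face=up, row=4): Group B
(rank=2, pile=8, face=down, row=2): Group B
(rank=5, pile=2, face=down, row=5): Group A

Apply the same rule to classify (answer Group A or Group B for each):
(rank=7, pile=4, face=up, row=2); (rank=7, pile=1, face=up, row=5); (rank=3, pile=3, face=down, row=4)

Every 'Group A' example satisfies: face is down AND row ≥ 4. None of the 'Group B' examples do.
(rank=7, pile=4, face=up, row=2): Group B (face is up, row = 2). (rank=7, pile=1, face=up, row=5): Group B (face is up, row = 5). (rank=3, pile=3, face=down, row=4): Group A (face is down, row = 4).

Group B, Group B, Group A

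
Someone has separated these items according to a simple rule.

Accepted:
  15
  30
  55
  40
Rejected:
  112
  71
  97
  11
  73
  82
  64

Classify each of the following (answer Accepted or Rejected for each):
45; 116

Accepted, Rejected

Rule: multiple of 5. This holds for each 'Accepted' example and fails for each 'Rejected' one.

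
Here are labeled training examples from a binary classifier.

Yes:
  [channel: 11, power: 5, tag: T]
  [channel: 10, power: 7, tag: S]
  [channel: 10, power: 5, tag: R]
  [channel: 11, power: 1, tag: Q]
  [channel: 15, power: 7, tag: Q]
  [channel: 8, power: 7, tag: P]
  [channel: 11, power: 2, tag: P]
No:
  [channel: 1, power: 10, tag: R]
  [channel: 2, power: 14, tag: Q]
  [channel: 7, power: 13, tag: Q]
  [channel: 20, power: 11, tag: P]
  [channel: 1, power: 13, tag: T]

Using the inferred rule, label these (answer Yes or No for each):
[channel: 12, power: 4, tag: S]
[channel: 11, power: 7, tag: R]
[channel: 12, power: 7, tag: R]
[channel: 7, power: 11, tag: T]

Yes, Yes, Yes, No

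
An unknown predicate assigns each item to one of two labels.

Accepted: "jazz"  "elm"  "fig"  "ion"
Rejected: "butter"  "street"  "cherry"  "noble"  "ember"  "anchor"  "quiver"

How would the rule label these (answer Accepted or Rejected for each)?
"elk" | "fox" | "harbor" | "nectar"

The classifier is using: length ≤ 4.
"elk" — length 3, hence Accepted.
"fox" — length 3, hence Accepted.
"harbor" — length 6, hence Rejected.
"nectar" — length 6, hence Rejected.

Accepted, Accepted, Rejected, Rejected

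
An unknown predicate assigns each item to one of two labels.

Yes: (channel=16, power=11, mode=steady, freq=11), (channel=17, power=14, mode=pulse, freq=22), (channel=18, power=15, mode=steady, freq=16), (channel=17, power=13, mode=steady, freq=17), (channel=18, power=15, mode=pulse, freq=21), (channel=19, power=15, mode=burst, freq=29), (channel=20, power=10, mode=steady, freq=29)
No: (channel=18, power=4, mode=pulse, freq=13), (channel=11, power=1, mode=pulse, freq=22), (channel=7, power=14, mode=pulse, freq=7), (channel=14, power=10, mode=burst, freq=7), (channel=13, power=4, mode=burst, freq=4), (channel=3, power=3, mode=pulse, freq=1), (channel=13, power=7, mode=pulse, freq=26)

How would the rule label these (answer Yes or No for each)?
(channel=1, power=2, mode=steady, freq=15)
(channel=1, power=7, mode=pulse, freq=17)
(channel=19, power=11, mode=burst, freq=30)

The distinguishing property — power ≥ 10 AND freq ≥ 11 — holds for all the 'Yes' cases and none of the 'No' cases.

No, No, Yes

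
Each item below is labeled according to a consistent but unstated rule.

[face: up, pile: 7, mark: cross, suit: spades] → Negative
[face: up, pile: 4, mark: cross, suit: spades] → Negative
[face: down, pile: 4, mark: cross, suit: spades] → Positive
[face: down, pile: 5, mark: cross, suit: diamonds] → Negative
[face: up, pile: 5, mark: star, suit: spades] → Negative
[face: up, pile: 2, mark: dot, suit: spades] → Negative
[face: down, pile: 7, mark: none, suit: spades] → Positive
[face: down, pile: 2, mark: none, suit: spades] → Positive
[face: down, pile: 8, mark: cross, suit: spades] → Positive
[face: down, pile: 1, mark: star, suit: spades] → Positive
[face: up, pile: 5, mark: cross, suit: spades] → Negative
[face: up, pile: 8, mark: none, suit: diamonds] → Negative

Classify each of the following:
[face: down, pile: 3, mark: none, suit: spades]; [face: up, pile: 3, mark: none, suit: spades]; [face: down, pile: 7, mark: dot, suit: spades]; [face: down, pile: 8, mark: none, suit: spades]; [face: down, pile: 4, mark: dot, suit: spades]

Positive, Negative, Positive, Positive, Positive

The rule appears to be: face is down AND suit is spades.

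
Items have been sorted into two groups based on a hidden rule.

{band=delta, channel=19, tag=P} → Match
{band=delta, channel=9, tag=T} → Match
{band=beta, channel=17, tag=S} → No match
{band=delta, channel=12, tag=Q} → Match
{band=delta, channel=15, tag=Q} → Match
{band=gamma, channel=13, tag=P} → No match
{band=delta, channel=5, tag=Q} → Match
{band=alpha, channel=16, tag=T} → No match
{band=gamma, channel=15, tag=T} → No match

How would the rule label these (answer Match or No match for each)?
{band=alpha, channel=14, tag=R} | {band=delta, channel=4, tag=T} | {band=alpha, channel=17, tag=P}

No match, Match, No match

The classifier is using: band is delta.
{band=alpha, channel=14, tag=R}: No match (band is alpha). {band=delta, channel=4, tag=T}: Match (band is delta). {band=alpha, channel=17, tag=P}: No match (band is alpha).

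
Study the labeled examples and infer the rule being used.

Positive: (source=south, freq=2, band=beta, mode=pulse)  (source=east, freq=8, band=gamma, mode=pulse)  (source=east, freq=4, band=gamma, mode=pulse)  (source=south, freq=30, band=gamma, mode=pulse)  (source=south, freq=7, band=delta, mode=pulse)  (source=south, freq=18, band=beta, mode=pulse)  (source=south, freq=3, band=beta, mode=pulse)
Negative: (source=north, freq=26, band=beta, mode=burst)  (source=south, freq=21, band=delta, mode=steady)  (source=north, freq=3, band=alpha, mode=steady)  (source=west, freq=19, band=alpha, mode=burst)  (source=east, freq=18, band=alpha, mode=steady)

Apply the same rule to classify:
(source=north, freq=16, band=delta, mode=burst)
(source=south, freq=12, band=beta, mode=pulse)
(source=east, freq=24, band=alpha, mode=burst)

'Positive' ⟺ mode is pulse.
(source=north, freq=16, band=delta, mode=burst) → mode is burst → Negative. (source=south, freq=12, band=beta, mode=pulse) → mode is pulse → Positive. (source=east, freq=24, band=alpha, mode=burst) → mode is burst → Negative.

Negative, Positive, Negative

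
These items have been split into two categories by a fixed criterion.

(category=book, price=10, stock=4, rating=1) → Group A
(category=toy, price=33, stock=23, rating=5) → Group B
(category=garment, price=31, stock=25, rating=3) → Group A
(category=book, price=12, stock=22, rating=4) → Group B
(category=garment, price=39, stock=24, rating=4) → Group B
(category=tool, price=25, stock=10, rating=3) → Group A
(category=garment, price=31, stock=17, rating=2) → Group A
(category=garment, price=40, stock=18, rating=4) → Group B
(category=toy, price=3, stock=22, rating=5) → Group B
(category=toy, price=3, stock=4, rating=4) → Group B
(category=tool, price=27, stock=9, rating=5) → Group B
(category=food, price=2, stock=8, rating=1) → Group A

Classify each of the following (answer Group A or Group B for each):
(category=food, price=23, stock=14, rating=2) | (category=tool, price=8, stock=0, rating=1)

'Group A' ⟺ rating ≤ 3.
(category=food, price=23, stock=14, rating=2): Group A (rating = 2).
(category=tool, price=8, stock=0, rating=1): Group A (rating = 1).

Group A, Group A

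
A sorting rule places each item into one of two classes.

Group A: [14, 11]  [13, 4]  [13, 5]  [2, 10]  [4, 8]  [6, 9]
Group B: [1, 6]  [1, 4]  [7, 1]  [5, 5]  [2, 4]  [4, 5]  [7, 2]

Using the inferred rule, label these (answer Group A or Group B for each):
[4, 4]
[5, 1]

The common property of the 'Group A' items is: sum ≥ 12. No 'Group B' item has it.
[4, 4]: Group B (4+4 = 8). [5, 1]: Group B (5+1 = 6).

Group B, Group B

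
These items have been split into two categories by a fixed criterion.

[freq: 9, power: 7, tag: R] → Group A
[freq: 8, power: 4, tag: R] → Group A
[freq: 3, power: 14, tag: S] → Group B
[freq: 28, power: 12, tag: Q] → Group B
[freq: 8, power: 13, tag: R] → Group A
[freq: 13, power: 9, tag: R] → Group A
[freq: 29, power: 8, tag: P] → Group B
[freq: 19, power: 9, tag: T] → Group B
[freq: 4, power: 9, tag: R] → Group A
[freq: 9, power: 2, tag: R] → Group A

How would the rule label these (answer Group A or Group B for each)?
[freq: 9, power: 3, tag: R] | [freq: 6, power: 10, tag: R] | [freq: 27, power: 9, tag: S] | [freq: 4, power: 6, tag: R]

Checking candidate rules against both groups, what survives is: tag is R.
[freq: 9, power: 3, tag: R]: Group A (tag is R).
[freq: 6, power: 10, tag: R]: Group A (tag is R).
[freq: 27, power: 9, tag: S]: Group B (tag is S).
[freq: 4, power: 6, tag: R]: Group A (tag is R).

Group A, Group A, Group B, Group A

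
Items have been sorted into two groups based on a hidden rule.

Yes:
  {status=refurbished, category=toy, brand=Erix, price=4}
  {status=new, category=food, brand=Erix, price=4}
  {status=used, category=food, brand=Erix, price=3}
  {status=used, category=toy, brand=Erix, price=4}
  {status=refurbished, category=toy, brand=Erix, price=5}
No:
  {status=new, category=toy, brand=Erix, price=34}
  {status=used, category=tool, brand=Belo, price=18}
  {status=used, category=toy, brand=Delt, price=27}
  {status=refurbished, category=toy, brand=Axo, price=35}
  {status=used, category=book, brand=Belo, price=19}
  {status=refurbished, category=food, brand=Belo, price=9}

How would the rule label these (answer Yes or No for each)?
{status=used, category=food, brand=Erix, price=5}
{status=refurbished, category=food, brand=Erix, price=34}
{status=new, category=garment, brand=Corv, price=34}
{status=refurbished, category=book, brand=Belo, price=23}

The classifier is using: price ≤ 5.

Yes, No, No, No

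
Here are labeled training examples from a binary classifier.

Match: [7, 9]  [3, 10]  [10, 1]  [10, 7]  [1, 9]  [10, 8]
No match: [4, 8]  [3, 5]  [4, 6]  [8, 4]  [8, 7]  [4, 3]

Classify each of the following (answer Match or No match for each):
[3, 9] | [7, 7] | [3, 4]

Match, No match, No match

One predicate separates the groups cleanly: max ≥ 9.
[3, 9] → max 9 → Match. [7, 7] → max 7 → No match. [3, 4] → max 4 → No match.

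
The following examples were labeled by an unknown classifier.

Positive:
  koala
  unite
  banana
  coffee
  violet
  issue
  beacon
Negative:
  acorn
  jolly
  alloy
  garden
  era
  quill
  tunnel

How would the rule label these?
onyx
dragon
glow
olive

Negative, Negative, Negative, Positive

Rule: has ≥ 3 vowels. This holds for each 'Positive' example and fails for each 'Negative' one.
onyx → 1 vowel → Negative. dragon → 2 vowels → Negative. glow → 1 vowel → Negative. olive → 3 vowels → Positive.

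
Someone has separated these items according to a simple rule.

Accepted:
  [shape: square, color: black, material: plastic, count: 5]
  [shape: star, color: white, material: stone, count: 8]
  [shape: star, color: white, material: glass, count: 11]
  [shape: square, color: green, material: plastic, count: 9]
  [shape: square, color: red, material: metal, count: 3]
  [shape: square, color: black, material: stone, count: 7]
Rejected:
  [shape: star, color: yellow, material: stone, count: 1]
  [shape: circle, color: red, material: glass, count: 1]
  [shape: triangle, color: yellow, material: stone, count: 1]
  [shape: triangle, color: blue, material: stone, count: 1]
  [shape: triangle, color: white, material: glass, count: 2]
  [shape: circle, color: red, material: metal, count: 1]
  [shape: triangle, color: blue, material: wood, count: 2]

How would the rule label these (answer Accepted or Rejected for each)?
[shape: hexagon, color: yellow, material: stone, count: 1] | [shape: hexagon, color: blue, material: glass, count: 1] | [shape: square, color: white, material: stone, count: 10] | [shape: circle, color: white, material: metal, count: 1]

Rejected, Rejected, Accepted, Rejected

The classifier is using: count ≥ 3.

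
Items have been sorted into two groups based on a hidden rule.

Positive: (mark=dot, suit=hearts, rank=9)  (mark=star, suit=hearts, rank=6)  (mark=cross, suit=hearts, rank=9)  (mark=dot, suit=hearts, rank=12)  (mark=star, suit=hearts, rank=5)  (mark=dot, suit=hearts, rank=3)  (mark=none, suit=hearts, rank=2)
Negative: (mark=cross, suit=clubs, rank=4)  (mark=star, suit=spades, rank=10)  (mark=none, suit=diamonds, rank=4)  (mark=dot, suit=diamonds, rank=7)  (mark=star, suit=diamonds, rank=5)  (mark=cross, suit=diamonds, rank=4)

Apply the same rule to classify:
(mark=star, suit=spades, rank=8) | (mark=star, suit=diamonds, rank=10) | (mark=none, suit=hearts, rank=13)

All 'Positive' examples share one property — suit is hearts — and every 'Negative' example lacks it.

Negative, Negative, Positive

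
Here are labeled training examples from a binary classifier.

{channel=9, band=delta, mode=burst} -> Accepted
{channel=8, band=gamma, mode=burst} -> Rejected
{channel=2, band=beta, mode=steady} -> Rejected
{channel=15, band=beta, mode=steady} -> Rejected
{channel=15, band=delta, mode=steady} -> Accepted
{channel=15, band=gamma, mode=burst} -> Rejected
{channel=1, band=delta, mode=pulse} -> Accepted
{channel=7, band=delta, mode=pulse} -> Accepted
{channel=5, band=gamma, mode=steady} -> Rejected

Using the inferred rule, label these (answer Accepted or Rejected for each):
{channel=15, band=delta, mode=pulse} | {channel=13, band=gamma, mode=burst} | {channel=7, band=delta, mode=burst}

Accepted, Rejected, Accepted

Rule: band is delta. This holds for each 'Accepted' example and fails for each 'Rejected' one.
{channel=15, band=delta, mode=pulse}: band is delta — passes, so Accepted.
{channel=13, band=gamma, mode=burst}: band is gamma — does not fit, so Rejected.
{channel=7, band=delta, mode=burst}: band is delta — passes, so Accepted.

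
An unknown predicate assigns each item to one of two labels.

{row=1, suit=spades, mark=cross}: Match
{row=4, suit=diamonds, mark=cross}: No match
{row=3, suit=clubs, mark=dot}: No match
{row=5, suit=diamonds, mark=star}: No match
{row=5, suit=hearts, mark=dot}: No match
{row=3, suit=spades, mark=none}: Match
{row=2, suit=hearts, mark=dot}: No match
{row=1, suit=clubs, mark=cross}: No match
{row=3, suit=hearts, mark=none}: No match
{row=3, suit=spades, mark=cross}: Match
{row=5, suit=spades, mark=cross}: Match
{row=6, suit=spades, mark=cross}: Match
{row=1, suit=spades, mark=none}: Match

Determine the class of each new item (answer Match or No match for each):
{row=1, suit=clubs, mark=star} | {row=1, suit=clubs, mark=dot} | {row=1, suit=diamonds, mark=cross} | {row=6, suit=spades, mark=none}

Checking candidate rules against both groups, what survives is: suit is spades.
{row=1, suit=clubs, mark=star}: suit is clubs — does not fit, so No match.
{row=1, suit=clubs, mark=dot}: suit is clubs — does not fit, so No match.
{row=1, suit=diamonds, mark=cross}: suit is diamonds — does not fit, so No match.
{row=6, suit=spades, mark=none}: suit is spades — checks out, so Match.

No match, No match, No match, Match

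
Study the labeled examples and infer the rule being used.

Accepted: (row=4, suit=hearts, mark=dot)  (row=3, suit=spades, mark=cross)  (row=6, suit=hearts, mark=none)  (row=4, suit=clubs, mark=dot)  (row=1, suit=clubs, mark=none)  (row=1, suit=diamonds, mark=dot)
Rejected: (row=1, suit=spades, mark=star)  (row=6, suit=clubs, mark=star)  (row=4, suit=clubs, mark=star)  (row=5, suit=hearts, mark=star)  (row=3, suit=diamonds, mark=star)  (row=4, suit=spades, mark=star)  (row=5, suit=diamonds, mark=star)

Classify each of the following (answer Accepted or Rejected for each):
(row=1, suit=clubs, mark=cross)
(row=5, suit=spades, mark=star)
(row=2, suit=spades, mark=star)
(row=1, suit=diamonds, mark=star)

Accepted, Rejected, Rejected, Rejected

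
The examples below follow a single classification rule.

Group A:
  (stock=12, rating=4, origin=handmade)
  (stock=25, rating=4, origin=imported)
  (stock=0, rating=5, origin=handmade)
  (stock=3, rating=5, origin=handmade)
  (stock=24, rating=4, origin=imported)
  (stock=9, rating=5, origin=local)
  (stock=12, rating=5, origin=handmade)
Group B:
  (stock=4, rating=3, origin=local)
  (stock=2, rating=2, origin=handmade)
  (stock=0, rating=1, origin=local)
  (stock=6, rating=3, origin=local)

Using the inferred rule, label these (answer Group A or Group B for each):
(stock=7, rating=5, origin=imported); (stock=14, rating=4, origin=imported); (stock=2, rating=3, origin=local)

The common property of the 'Group A' items is: rating ≥ 4. No 'Group B' item has it.

Group A, Group A, Group B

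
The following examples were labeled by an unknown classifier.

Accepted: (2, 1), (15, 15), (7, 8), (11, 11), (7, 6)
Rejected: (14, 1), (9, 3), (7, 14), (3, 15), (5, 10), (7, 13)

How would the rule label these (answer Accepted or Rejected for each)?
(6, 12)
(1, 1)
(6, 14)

Rejected, Accepted, Rejected

A rule that fits every label: |first − second| ≤ 1 — true of each 'Accepted' example, false of each 'Rejected' one.
Rejected: (6, 12), since |6−12| = 6.
Accepted: (1, 1), since |1−1| = 0.
Rejected: (6, 14), since |6−14| = 8.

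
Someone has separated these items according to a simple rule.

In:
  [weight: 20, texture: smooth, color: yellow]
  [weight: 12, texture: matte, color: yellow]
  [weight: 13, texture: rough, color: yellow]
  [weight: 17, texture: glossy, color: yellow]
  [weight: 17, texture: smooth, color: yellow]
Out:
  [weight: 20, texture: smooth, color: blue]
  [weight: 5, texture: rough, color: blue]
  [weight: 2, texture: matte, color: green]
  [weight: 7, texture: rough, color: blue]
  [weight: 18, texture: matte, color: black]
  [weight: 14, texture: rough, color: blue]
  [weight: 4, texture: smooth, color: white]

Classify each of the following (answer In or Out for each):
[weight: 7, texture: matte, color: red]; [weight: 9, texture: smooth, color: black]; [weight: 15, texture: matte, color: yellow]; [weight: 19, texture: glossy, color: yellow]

Out, Out, In, In

Looking at the examples, the only property every 'In' case has and every 'Out' case lacks is: color is yellow.
[weight: 7, texture: matte, color: red]: Out (color is red).
[weight: 9, texture: smooth, color: black]: Out (color is black).
[weight: 15, texture: matte, color: yellow]: In (color is yellow).
[weight: 19, texture: glossy, color: yellow]: In (color is yellow).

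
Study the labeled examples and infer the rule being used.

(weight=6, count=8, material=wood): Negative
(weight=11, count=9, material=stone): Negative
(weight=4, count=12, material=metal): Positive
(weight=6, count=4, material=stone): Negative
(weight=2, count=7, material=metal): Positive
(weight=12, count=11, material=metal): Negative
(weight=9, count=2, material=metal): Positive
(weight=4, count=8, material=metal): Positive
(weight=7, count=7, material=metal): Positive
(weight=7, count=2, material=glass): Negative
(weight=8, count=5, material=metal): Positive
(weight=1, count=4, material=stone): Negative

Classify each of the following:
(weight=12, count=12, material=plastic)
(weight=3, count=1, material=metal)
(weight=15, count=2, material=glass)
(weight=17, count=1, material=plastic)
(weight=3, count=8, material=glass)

Negative, Positive, Negative, Negative, Negative

Rule: material is metal AND weight ≤ 9. This holds for each 'Positive' example and fails for each 'Negative' one.
(weight=12, count=12, material=plastic) — material is plastic, weight = 12, hence Negative.
(weight=3, count=1, material=metal) — material is metal, weight = 3, hence Positive.
(weight=15, count=2, material=glass) — material is glass, weight = 15, hence Negative.
(weight=17, count=1, material=plastic) — material is plastic, weight = 17, hence Negative.
(weight=3, count=8, material=glass) — material is glass, weight = 3, hence Negative.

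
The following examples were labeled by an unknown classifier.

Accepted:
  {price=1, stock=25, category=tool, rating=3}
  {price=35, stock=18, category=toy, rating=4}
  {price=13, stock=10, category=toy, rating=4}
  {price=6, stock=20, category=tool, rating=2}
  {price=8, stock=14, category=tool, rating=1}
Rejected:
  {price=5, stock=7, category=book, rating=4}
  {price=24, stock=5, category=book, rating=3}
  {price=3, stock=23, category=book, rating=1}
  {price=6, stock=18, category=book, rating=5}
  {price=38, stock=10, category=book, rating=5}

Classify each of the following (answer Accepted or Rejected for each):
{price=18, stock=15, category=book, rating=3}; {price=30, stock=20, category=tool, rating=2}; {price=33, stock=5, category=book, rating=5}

Rule: category is not book. This holds for each 'Accepted' example and fails for each 'Rejected' one.
{price=18, stock=15, category=book, rating=3} → category is book → Rejected. {price=30, stock=20, category=tool, rating=2} → category is tool → Accepted. {price=33, stock=5, category=book, rating=5} → category is book → Rejected.

Rejected, Accepted, Rejected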